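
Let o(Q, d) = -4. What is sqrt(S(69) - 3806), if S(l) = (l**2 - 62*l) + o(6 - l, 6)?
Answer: I*sqrt(3327) ≈ 57.68*I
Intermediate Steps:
S(l) = -4 + l**2 - 62*l (S(l) = (l**2 - 62*l) - 4 = -4 + l**2 - 62*l)
sqrt(S(69) - 3806) = sqrt((-4 + 69**2 - 62*69) - 3806) = sqrt((-4 + 4761 - 4278) - 3806) = sqrt(479 - 3806) = sqrt(-3327) = I*sqrt(3327)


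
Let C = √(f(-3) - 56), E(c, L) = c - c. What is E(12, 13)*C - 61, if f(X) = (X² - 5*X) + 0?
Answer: -61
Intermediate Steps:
f(X) = X² - 5*X
E(c, L) = 0
C = 4*I*√2 (C = √(-3*(-5 - 3) - 56) = √(-3*(-8) - 56) = √(24 - 56) = √(-32) = 4*I*√2 ≈ 5.6569*I)
E(12, 13)*C - 61 = 0*(4*I*√2) - 61 = 0 - 61 = -61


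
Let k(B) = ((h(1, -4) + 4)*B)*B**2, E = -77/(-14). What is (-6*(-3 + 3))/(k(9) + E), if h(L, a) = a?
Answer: 0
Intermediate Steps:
E = 11/2 (E = -77*(-1/14) = 11/2 ≈ 5.5000)
k(B) = 0 (k(B) = ((-4 + 4)*B)*B**2 = (0*B)*B**2 = 0*B**2 = 0)
(-6*(-3 + 3))/(k(9) + E) = (-6*(-3 + 3))/(0 + 11/2) = (-6*0)/(11/2) = (2/11)*0 = 0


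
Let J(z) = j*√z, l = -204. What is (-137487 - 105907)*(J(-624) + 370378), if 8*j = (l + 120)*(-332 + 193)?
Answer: -90147782932 - 1420934172*I*√39 ≈ -9.0148e+10 - 8.8737e+9*I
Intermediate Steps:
j = 2919/2 (j = ((-204 + 120)*(-332 + 193))/8 = (-84*(-139))/8 = (⅛)*11676 = 2919/2 ≈ 1459.5)
J(z) = 2919*√z/2
(-137487 - 105907)*(J(-624) + 370378) = (-137487 - 105907)*(2919*√(-624)/2 + 370378) = -243394*(2919*(4*I*√39)/2 + 370378) = -243394*(5838*I*√39 + 370378) = -243394*(370378 + 5838*I*√39) = -90147782932 - 1420934172*I*√39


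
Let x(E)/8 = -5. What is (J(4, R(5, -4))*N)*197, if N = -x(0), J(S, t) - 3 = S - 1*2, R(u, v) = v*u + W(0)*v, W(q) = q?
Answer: 39400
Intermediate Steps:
R(u, v) = u*v (R(u, v) = v*u + 0*v = u*v + 0 = u*v)
x(E) = -40 (x(E) = 8*(-5) = -40)
J(S, t) = 1 + S (J(S, t) = 3 + (S - 1*2) = 3 + (S - 2) = 3 + (-2 + S) = 1 + S)
N = 40 (N = -1*(-40) = 40)
(J(4, R(5, -4))*N)*197 = ((1 + 4)*40)*197 = (5*40)*197 = 200*197 = 39400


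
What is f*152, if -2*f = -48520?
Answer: 3687520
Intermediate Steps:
f = 24260 (f = -1/2*(-48520) = 24260)
f*152 = 24260*152 = 3687520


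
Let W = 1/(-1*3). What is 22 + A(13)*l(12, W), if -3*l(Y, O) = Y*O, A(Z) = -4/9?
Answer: 578/27 ≈ 21.407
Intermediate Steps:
A(Z) = -4/9 (A(Z) = -4*⅑ = -4/9)
W = -⅓ (W = 1/(-3) = 1*(-⅓) = -⅓ ≈ -0.33333)
l(Y, O) = -O*Y/3 (l(Y, O) = -Y*O/3 = -O*Y/3)
22 + A(13)*l(12, W) = 22 - (-4)*(-1)*12/(27*3) = 22 - 4/9*4/3 = 22 - 16/27 = 578/27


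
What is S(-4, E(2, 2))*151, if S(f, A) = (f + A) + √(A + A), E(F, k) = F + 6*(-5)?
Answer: -4832 + 302*I*√14 ≈ -4832.0 + 1130.0*I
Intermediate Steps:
E(F, k) = -30 + F (E(F, k) = F - 30 = -30 + F)
S(f, A) = A + f + √2*√A (S(f, A) = (A + f) + √(2*A) = (A + f) + √2*√A = A + f + √2*√A)
S(-4, E(2, 2))*151 = ((-30 + 2) - 4 + √2*√(-30 + 2))*151 = (-28 - 4 + √2*√(-28))*151 = (-28 - 4 + √2*(2*I*√7))*151 = (-28 - 4 + 2*I*√14)*151 = (-32 + 2*I*√14)*151 = -4832 + 302*I*√14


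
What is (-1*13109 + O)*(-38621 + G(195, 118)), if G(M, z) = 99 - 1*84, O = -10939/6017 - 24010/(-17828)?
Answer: 13572586796029309/26817769 ≈ 5.0610e+8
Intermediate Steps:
O = -25276161/53635538 (O = -10939*1/6017 - 24010*(-1/17828) = -10939/6017 + 12005/8914 = -25276161/53635538 ≈ -0.47126)
G(M, z) = 15 (G(M, z) = 99 - 84 = 15)
(-1*13109 + O)*(-38621 + G(195, 118)) = (-1*13109 - 25276161/53635538)*(-38621 + 15) = (-13109 - 25276161/53635538)*(-38606) = -703133543803/53635538*(-38606) = 13572586796029309/26817769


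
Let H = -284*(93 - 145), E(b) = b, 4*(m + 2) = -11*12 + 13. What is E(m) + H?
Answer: 58945/4 ≈ 14736.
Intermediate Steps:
m = -127/4 (m = -2 + (-11*12 + 13)/4 = -2 + (-132 + 13)/4 = -2 + (¼)*(-119) = -2 - 119/4 = -127/4 ≈ -31.750)
H = 14768 (H = -284*(-52) = 14768)
E(m) + H = -127/4 + 14768 = 58945/4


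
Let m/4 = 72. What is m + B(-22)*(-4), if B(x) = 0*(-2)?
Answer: 288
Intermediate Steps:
m = 288 (m = 4*72 = 288)
B(x) = 0
m + B(-22)*(-4) = 288 + 0*(-4) = 288 + 0 = 288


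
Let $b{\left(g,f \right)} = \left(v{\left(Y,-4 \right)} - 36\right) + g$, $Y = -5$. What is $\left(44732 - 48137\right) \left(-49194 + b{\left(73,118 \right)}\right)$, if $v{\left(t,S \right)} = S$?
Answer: $167393205$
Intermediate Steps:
$b{\left(g,f \right)} = -40 + g$ ($b{\left(g,f \right)} = \left(-4 - 36\right) + g = -40 + g$)
$\left(44732 - 48137\right) \left(-49194 + b{\left(73,118 \right)}\right) = \left(44732 - 48137\right) \left(-49194 + \left(-40 + 73\right)\right) = - 3405 \left(-49194 + 33\right) = \left(-3405\right) \left(-49161\right) = 167393205$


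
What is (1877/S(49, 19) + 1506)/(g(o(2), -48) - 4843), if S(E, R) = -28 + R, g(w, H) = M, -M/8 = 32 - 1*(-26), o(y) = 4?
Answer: -11677/47763 ≈ -0.24448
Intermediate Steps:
M = -464 (M = -8*(32 - 1*(-26)) = -8*(32 + 26) = -8*58 = -464)
g(w, H) = -464
(1877/S(49, 19) + 1506)/(g(o(2), -48) - 4843) = (1877/(-28 + 19) + 1506)/(-464 - 4843) = (1877/(-9) + 1506)/(-5307) = (1877*(-⅑) + 1506)*(-1/5307) = (-1877/9 + 1506)*(-1/5307) = (11677/9)*(-1/5307) = -11677/47763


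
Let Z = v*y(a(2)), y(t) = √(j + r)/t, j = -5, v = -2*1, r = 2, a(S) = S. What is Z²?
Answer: -3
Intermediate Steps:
v = -2
y(t) = I*√3/t (y(t) = √(-5 + 2)/t = √(-3)/t = (I*√3)/t = I*√3/t)
Z = -I*√3 (Z = -2*I*√3/2 = -I*√3 ≈ -1.732*I)
Z² = (-I*√3)² = -3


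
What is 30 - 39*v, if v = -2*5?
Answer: 420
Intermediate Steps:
v = -10
30 - 39*v = 30 - 39*(-10) = 30 + 390 = 420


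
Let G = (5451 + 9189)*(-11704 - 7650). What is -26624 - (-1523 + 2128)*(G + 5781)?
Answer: 171418724671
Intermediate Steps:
G = -283342560 (G = 14640*(-19354) = -283342560)
-26624 - (-1523 + 2128)*(G + 5781) = -26624 - (-1523 + 2128)*(-283342560 + 5781) = -26624 - 605*(-283336779) = -26624 - 1*(-171418751295) = -26624 + 171418751295 = 171418724671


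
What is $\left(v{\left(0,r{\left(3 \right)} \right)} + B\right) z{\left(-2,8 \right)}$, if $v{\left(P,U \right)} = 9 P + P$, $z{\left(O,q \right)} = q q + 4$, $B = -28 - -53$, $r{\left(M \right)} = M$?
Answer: $1700$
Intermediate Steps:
$B = 25$ ($B = -28 + 53 = 25$)
$z{\left(O,q \right)} = 4 + q^{2}$ ($z{\left(O,q \right)} = q^{2} + 4 = 4 + q^{2}$)
$v{\left(P,U \right)} = 10 P$
$\left(v{\left(0,r{\left(3 \right)} \right)} + B\right) z{\left(-2,8 \right)} = \left(10 \cdot 0 + 25\right) \left(4 + 8^{2}\right) = \left(0 + 25\right) \left(4 + 64\right) = 25 \cdot 68 = 1700$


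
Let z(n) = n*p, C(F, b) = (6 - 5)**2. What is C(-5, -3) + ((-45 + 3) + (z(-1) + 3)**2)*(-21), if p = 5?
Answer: 799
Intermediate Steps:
C(F, b) = 1 (C(F, b) = 1**2 = 1)
z(n) = 5*n (z(n) = n*5 = 5*n)
C(-5, -3) + ((-45 + 3) + (z(-1) + 3)**2)*(-21) = 1 + ((-45 + 3) + (5*(-1) + 3)**2)*(-21) = 1 + (-42 + (-5 + 3)**2)*(-21) = 1 + (-42 + (-2)**2)*(-21) = 1 + (-42 + 4)*(-21) = 1 - 38*(-21) = 1 + 798 = 799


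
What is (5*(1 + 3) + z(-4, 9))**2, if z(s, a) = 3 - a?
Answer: 196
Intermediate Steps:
(5*(1 + 3) + z(-4, 9))**2 = (5*(1 + 3) + (3 - 1*9))**2 = (5*4 + (3 - 9))**2 = (20 - 6)**2 = 14**2 = 196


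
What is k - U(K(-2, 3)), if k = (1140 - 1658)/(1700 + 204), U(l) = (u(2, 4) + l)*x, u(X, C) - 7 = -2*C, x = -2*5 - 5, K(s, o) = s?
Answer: -6157/136 ≈ -45.272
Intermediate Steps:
x = -15 (x = -10 - 5 = -15)
u(X, C) = 7 - 2*C
U(l) = 15 - 15*l (U(l) = ((7 - 2*4) + l)*(-15) = ((7 - 8) + l)*(-15) = (-1 + l)*(-15) = 15 - 15*l)
k = -37/136 (k = -518/1904 = -518*1/1904 = -37/136 ≈ -0.27206)
k - U(K(-2, 3)) = -37/136 - (15 - 15*(-2)) = -37/136 - (15 + 30) = -37/136 - 1*45 = -37/136 - 45 = -6157/136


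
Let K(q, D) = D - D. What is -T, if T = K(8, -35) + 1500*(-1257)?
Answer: 1885500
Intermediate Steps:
K(q, D) = 0
T = -1885500 (T = 0 + 1500*(-1257) = 0 - 1885500 = -1885500)
-T = -1*(-1885500) = 1885500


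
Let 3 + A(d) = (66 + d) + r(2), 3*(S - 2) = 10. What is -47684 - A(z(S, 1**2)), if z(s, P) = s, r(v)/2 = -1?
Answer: -143251/3 ≈ -47750.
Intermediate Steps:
S = 16/3 (S = 2 + (1/3)*10 = 2 + 10/3 = 16/3 ≈ 5.3333)
r(v) = -2 (r(v) = 2*(-1) = -2)
A(d) = 61 + d (A(d) = -3 + ((66 + d) - 2) = -3 + (64 + d) = 61 + d)
-47684 - A(z(S, 1**2)) = -47684 - (61 + 16/3) = -47684 - 1*199/3 = -47684 - 199/3 = -143251/3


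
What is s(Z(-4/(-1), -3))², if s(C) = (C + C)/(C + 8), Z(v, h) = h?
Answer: 36/25 ≈ 1.4400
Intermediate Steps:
s(C) = 2*C/(8 + C) (s(C) = (2*C)/(8 + C) = 2*C/(8 + C))
s(Z(-4/(-1), -3))² = (2*(-3)/(8 - 3))² = (2*(-3)/5)² = (2*(-3)*(⅕))² = (-6/5)² = 36/25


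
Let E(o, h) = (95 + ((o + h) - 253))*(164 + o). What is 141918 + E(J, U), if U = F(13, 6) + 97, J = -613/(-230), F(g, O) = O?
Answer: 7046047879/52900 ≈ 1.3320e+5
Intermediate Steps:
J = 613/230 (J = -613*(-1/230) = 613/230 ≈ 2.6652)
U = 103 (U = 6 + 97 = 103)
E(o, h) = (164 + o)*(-158 + h + o) (E(o, h) = (95 + ((h + o) - 253))*(164 + o) = (95 + (-253 + h + o))*(164 + o) = (-158 + h + o)*(164 + o) = (164 + o)*(-158 + h + o))
141918 + E(J, U) = 141918 + (-25912 + (613/230)² + 6*(613/230) + 164*103 + 103*(613/230)) = 141918 + (-25912 + 375769/52900 + 1839/115 + 16892 + 63139/230) = 141918 - 461414321/52900 = 7046047879/52900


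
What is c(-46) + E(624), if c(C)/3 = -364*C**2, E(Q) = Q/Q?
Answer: -2310671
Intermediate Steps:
E(Q) = 1
c(C) = -1092*C**2 (c(C) = 3*(-364*C**2) = -1092*C**2)
c(-46) + E(624) = -1092*(-46)**2 + 1 = -1092*2116 + 1 = -2310672 + 1 = -2310671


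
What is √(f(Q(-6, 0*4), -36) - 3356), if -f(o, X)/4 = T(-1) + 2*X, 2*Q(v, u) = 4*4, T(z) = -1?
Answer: 2*I*√766 ≈ 55.353*I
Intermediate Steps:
Q(v, u) = 8 (Q(v, u) = (4*4)/2 = (½)*16 = 8)
f(o, X) = 4 - 8*X (f(o, X) = -4*(-1 + 2*X) = 4 - 8*X)
√(f(Q(-6, 0*4), -36) - 3356) = √((4 - 8*(-36)) - 3356) = √((4 + 288) - 3356) = √(292 - 3356) = √(-3064) = 2*I*√766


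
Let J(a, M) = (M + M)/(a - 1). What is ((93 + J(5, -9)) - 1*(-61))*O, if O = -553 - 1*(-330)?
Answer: -66677/2 ≈ -33339.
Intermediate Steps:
J(a, M) = 2*M/(-1 + a) (J(a, M) = (2*M)/(-1 + a) = 2*M/(-1 + a))
O = -223 (O = -553 + 330 = -223)
((93 + J(5, -9)) - 1*(-61))*O = ((93 + 2*(-9)/(-1 + 5)) - 1*(-61))*(-223) = ((93 + 2*(-9)/4) + 61)*(-223) = ((93 + 2*(-9)*(1/4)) + 61)*(-223) = ((93 - 9/2) + 61)*(-223) = (177/2 + 61)*(-223) = (299/2)*(-223) = -66677/2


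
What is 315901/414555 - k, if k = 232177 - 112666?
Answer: -49543566704/414555 ≈ -1.1951e+5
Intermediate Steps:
k = 119511
315901/414555 - k = 315901/414555 - 1*119511 = 315901*(1/414555) - 119511 = 315901/414555 - 119511 = -49543566704/414555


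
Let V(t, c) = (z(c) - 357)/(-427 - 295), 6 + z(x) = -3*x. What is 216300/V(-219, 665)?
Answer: 26028100/393 ≈ 66229.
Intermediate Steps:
z(x) = -6 - 3*x
V(t, c) = 363/722 + 3*c/722 (V(t, c) = ((-6 - 3*c) - 357)/(-427 - 295) = (-363 - 3*c)/(-722) = (-363 - 3*c)*(-1/722) = 363/722 + 3*c/722)
216300/V(-219, 665) = 216300/(363/722 + (3/722)*665) = 216300/(363/722 + 105/38) = 216300/(1179/361) = 216300*(361/1179) = 26028100/393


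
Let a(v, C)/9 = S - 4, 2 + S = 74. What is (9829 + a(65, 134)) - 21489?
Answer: -11048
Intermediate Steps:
S = 72 (S = -2 + 74 = 72)
a(v, C) = 612 (a(v, C) = 9*(72 - 4) = 9*68 = 612)
(9829 + a(65, 134)) - 21489 = (9829 + 612) - 21489 = 10441 - 21489 = -11048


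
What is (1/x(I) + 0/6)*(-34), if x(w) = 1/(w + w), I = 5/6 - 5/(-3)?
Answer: -170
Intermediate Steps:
I = 5/2 (I = 5*(⅙) - 5*(-⅓) = ⅚ + 5/3 = 5/2 ≈ 2.5000)
x(w) = 1/(2*w)
(1/x(I) + 0/6)*(-34) = (1/(1/(2*(5/2))) + 0/6)*(-34) = (1/((½)*(⅖)) + 0*(⅙))*(-34) = (1/(⅕) + 0)*(-34) = (1*5 + 0)*(-34) = (5 + 0)*(-34) = 5*(-34) = -170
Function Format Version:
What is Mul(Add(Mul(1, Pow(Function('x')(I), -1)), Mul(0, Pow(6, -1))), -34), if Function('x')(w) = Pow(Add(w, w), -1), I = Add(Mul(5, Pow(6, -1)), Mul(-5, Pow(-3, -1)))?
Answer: -170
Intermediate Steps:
I = Rational(5, 2) (I = Add(Mul(5, Rational(1, 6)), Mul(-5, Rational(-1, 3))) = Add(Rational(5, 6), Rational(5, 3)) = Rational(5, 2) ≈ 2.5000)
Function('x')(w) = Mul(Rational(1, 2), Pow(w, -1)) (Function('x')(w) = Pow(Mul(2, w), -1) = Mul(Rational(1, 2), Pow(w, -1)))
Mul(Add(Mul(1, Pow(Function('x')(I), -1)), Mul(0, Pow(6, -1))), -34) = Mul(Add(Mul(1, Pow(Mul(Rational(1, 2), Pow(Rational(5, 2), -1)), -1)), Mul(0, Pow(6, -1))), -34) = Mul(Add(Mul(1, Pow(Mul(Rational(1, 2), Rational(2, 5)), -1)), Mul(0, Rational(1, 6))), -34) = Mul(Add(Mul(1, Pow(Rational(1, 5), -1)), 0), -34) = Mul(Add(Mul(1, 5), 0), -34) = Mul(Add(5, 0), -34) = Mul(5, -34) = -170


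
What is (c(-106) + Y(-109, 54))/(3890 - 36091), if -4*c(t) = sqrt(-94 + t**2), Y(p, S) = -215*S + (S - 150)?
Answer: 11706/32201 + 3*sqrt(1238)/128804 ≈ 0.36435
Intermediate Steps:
Y(p, S) = -150 - 214*S (Y(p, S) = -215*S + (-150 + S) = -150 - 214*S)
c(t) = -sqrt(-94 + t**2)/4
(c(-106) + Y(-109, 54))/(3890 - 36091) = (-sqrt(-94 + (-106)**2)/4 + (-150 - 214*54))/(3890 - 36091) = (-sqrt(-94 + 11236)/4 + (-150 - 11556))/(-32201) = (-3*sqrt(1238)/4 - 11706)*(-1/32201) = (-11706 - 3*sqrt(1238)/4)*(-1/32201) = 11706/32201 + 3*sqrt(1238)/128804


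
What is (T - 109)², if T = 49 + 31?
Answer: 841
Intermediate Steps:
T = 80
(T - 109)² = (80 - 109)² = (-29)² = 841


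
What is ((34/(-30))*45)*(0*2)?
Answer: 0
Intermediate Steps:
((34/(-30))*45)*(0*2) = ((34*(-1/30))*45)*0 = -17/15*45*0 = -51*0 = 0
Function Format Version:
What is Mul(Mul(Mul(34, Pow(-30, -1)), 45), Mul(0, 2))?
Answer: 0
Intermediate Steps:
Mul(Mul(Mul(34, Pow(-30, -1)), 45), Mul(0, 2)) = Mul(Mul(Mul(34, Rational(-1, 30)), 45), 0) = Mul(Mul(Rational(-17, 15), 45), 0) = Mul(-51, 0) = 0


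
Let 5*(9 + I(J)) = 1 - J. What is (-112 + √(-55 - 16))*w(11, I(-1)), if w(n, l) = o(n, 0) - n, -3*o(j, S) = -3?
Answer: 1120 - 10*I*√71 ≈ 1120.0 - 84.261*I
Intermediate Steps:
I(J) = -44/5 - J/5 (I(J) = -9 + (1 - J)/5 = -9 + (⅕ - J/5) = -44/5 - J/5)
o(j, S) = 1 (o(j, S) = -⅓*(-3) = 1)
w(n, l) = 1 - n
(-112 + √(-55 - 16))*w(11, I(-1)) = (-112 + √(-55 - 16))*(1 - 1*11) = (-112 + √(-71))*(1 - 11) = (-112 + I*√71)*(-10) = 1120 - 10*I*√71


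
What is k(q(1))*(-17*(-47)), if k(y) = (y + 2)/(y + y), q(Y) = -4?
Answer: 799/4 ≈ 199.75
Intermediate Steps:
k(y) = (2 + y)/(2*y) (k(y) = (2 + y)/((2*y)) = (2 + y)*(1/(2*y)) = (2 + y)/(2*y))
k(q(1))*(-17*(-47)) = ((½)*(2 - 4)/(-4))*(-17*(-47)) = ((½)*(-¼)*(-2))*799 = (¼)*799 = 799/4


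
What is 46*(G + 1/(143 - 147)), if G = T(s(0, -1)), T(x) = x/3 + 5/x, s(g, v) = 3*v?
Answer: -805/6 ≈ -134.17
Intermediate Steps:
T(x) = 5/x + x/3 (T(x) = x*(⅓) + 5/x = x/3 + 5/x = 5/x + x/3)
G = -8/3 (G = 5/((3*(-1))) + (3*(-1))/3 = 5/(-3) + (⅓)*(-3) = 5*(-⅓) - 1 = -5/3 - 1 = -8/3 ≈ -2.6667)
46*(G + 1/(143 - 147)) = 46*(-8/3 + 1/(143 - 147)) = 46*(-8/3 + 1/(-4)) = 46*(-8/3 - ¼) = 46*(-35/12) = -805/6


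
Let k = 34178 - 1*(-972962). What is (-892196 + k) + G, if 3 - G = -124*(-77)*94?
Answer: -782565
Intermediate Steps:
k = 1007140 (k = 34178 + 972962 = 1007140)
G = -897509 (G = 3 - (-124*(-77))*94 = 3 - 9548*94 = 3 - 1*897512 = 3 - 897512 = -897509)
(-892196 + k) + G = (-892196 + 1007140) - 897509 = 114944 - 897509 = -782565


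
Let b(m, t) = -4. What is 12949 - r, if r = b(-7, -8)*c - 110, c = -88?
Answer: 12707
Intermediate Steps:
r = 242 (r = -4*(-88) - 110 = 352 - 110 = 242)
12949 - r = 12949 - 1*242 = 12949 - 242 = 12707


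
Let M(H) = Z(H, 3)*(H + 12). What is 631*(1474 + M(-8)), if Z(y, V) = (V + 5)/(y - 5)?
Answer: 12071030/13 ≈ 9.2854e+5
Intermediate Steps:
Z(y, V) = (5 + V)/(-5 + y)
M(H) = 8*(12 + H)/(-5 + H) (M(H) = ((5 + 3)/(-5 + H))*(H + 12) = (8/(-5 + H))*(12 + H) = 8*(12 + H)/(-5 + H))
631*(1474 + M(-8)) = 631*(1474 + 8*(12 - 8)/(-5 - 8)) = 631*(1474 + 8*4/(-13)) = 631*(1474 + 8*(-1/13)*4) = 631*(1474 - 32/13) = 631*(19130/13) = 12071030/13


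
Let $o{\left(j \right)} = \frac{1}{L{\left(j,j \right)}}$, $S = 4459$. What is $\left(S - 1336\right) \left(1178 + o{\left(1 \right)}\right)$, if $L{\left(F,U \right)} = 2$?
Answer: $\frac{7360911}{2} \approx 3.6805 \cdot 10^{6}$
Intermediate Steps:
$o{\left(j \right)} = \frac{1}{2}$
$\left(S - 1336\right) \left(1178 + o{\left(1 \right)}\right) = \left(4459 - 1336\right) \left(1178 + \frac{1}{2}\right) = 3123 \cdot \frac{2357}{2} = \frac{7360911}{2}$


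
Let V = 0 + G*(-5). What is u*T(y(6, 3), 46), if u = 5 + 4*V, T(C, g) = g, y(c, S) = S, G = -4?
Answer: 3910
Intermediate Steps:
V = 20 (V = 0 - 4*(-5) = 0 + 20 = 20)
u = 85 (u = 5 + 4*20 = 5 + 80 = 85)
u*T(y(6, 3), 46) = 85*46 = 3910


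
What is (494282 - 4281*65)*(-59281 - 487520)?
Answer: -118118311617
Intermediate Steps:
(494282 - 4281*65)*(-59281 - 487520) = (494282 - 278265)*(-546801) = 216017*(-546801) = -118118311617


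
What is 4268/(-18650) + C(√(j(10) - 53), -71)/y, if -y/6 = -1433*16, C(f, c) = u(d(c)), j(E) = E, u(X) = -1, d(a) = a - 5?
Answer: -293579437/1282821600 ≈ -0.22885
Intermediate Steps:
d(a) = -5 + a
C(f, c) = -1
y = 137568 (y = -(-8598)*16 = -6*(-22928) = 137568)
4268/(-18650) + C(√(j(10) - 53), -71)/y = 4268/(-18650) - 1/137568 = 4268*(-1/18650) - 1*1/137568 = -2134/9325 - 1/137568 = -293579437/1282821600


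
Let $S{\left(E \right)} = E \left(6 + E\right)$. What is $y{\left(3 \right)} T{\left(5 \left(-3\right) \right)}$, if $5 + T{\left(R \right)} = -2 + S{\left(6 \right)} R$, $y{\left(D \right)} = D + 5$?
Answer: $-8696$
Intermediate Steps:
$y{\left(D \right)} = 5 + D$
$T{\left(R \right)} = -7 + 72 R$ ($T{\left(R \right)} = -5 + \left(-2 + 6 \left(6 + 6\right) R\right) = -5 + \left(-2 + 6 \cdot 12 R\right) = -5 + \left(-2 + 72 R\right) = -7 + 72 R$)
$y{\left(3 \right)} T{\left(5 \left(-3\right) \right)} = \left(5 + 3\right) \left(-7 + 72 \cdot 5 \left(-3\right)\right) = 8 \left(-7 + 72 \left(-15\right)\right) = 8 \left(-7 - 1080\right) = 8 \left(-1087\right) = -8696$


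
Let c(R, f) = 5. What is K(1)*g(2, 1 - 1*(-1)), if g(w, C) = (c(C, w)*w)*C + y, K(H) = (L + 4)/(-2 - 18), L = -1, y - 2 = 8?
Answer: -9/2 ≈ -4.5000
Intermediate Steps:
y = 10 (y = 2 + 8 = 10)
K(H) = -3/20 (K(H) = (-1 + 4)/(-2 - 18) = 3/(-20) = 3*(-1/20) = -3/20)
g(w, C) = 10 + 5*C*w (g(w, C) = (5*w)*C + 10 = 5*C*w + 10 = 10 + 5*C*w)
K(1)*g(2, 1 - 1*(-1)) = -3*(10 + 5*(1 - 1*(-1))*2)/20 = -3*(10 + 5*(1 + 1)*2)/20 = -3*(10 + 5*2*2)/20 = -3*(10 + 20)/20 = -3/20*30 = -9/2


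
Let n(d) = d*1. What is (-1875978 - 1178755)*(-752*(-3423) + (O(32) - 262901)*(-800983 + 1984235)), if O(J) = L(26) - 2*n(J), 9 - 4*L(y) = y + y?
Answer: 950522963781217519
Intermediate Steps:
n(d) = d
L(y) = 9/4 - y/2 (L(y) = 9/4 - (y + y)/4 = 9/4 - y/2)
O(J) = -43/4 - 2*J (O(J) = (9/4 - ½*26) - 2*J = (9/4 - 13) - 2*J = -43/4 - 2*J)
(-1875978 - 1178755)*(-752*(-3423) + (O(32) - 262901)*(-800983 + 1984235)) = (-1875978 - 1178755)*(-752*(-3423) + ((-43/4 - 2*32) - 262901)*(-800983 + 1984235)) = -3054733*(2574096 + ((-43/4 - 64) - 262901)*1183252) = -3054733*(2574096 + (-299/4 - 262901)*1183252) = -3054733*(2574096 - 1051903/4*1183252) = -3054733*(2574096 - 311166582139) = -3054733*(-311164008043) = 950522963781217519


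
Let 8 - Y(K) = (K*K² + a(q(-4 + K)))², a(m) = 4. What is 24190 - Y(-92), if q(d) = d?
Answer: 606348796038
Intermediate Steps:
Y(K) = 8 - (4 + K³)² (Y(K) = 8 - (K*K² + 4)² = 8 - (K³ + 4)² = 8 - (4 + K³)²)
24190 - Y(-92) = 24190 - (8 - (4 + (-92)³)²) = 24190 - (8 - (4 - 778688)²) = 24190 - (8 - 1*(-778684)²) = 24190 - (8 - 1*606348771856) = 24190 - (8 - 606348771856) = 24190 - 1*(-606348771848) = 24190 + 606348771848 = 606348796038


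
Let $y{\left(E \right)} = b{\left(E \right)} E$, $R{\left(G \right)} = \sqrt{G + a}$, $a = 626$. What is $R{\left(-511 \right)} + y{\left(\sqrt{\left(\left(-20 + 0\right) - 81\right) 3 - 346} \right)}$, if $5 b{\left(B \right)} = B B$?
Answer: $\sqrt{115} - \frac{649 i \sqrt{649}}{5} \approx 10.724 - 3306.7 i$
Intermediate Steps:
$R{\left(G \right)} = \sqrt{626 + G}$ ($R{\left(G \right)} = \sqrt{G + 626} = \sqrt{626 + G}$)
$b{\left(B \right)} = \frac{B^{2}}{5}$ ($b{\left(B \right)} = \frac{B B}{5} = \frac{B^{2}}{5}$)
$y{\left(E \right)} = \frac{E^{3}}{5}$ ($y{\left(E \right)} = \frac{E^{2}}{5} E = \frac{E^{3}}{5}$)
$R{\left(-511 \right)} + y{\left(\sqrt{\left(\left(-20 + 0\right) - 81\right) 3 - 346} \right)} = \sqrt{626 - 511} + \frac{\left(\sqrt{\left(\left(-20 + 0\right) - 81\right) 3 - 346}\right)^{3}}{5} = \sqrt{115} + \frac{\left(\sqrt{\left(-20 - 81\right) 3 - 346}\right)^{3}}{5} = \sqrt{115} + \frac{\left(\sqrt{\left(-101\right) 3 - 346}\right)^{3}}{5} = \sqrt{115} + \frac{\left(\sqrt{-303 - 346}\right)^{3}}{5} = \sqrt{115} + \frac{\left(\sqrt{-649}\right)^{3}}{5} = \sqrt{115} + \frac{\left(i \sqrt{649}\right)^{3}}{5} = \sqrt{115} + \frac{\left(-649\right) i \sqrt{649}}{5} = \sqrt{115} - \frac{649 i \sqrt{649}}{5}$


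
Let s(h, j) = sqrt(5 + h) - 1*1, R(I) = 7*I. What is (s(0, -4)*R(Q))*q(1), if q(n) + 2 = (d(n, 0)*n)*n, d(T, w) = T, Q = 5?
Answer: 35 - 35*sqrt(5) ≈ -43.262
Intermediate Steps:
s(h, j) = -1 + sqrt(5 + h) (s(h, j) = sqrt(5 + h) - 1 = -1 + sqrt(5 + h))
q(n) = -2 + n**3 (q(n) = -2 + (n*n)*n = -2 + n**2*n = -2 + n**3)
(s(0, -4)*R(Q))*q(1) = ((-1 + sqrt(5 + 0))*(7*5))*(-2 + 1**3) = ((-1 + sqrt(5))*35)*(-2 + 1) = (-35 + 35*sqrt(5))*(-1) = 35 - 35*sqrt(5)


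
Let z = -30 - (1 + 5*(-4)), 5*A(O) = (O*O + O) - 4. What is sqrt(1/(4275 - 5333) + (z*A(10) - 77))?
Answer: I*sqrt(16409630)/230 ≈ 17.613*I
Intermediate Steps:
A(O) = -4/5 + O/5 + O**2/5 (A(O) = ((O*O + O) - 4)/5 = ((O**2 + O) - 4)/5 = ((O + O**2) - 4)/5 = (-4 + O + O**2)/5 = -4/5 + O/5 + O**2/5)
z = -11 (z = -30 - (1 - 20) = -30 - 1*(-19) = -30 + 19 = -11)
sqrt(1/(4275 - 5333) + (z*A(10) - 77)) = sqrt(1/(4275 - 5333) + (-11*(-4/5 + (1/5)*10 + (1/5)*10**2) - 77)) = sqrt(1/(-1058) + (-11*(-4/5 + 2 + (1/5)*100) - 77)) = sqrt(-1/1058 + (-11*(-4/5 + 2 + 20) - 77)) = sqrt(-1/1058 + (-11*106/5 - 77)) = sqrt(-1/1058 + (-1166/5 - 77)) = sqrt(-1/1058 - 1551/5) = sqrt(-1640963/5290) = I*sqrt(16409630)/230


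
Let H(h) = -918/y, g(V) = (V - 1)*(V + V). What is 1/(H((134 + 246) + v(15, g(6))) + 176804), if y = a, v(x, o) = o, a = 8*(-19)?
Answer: 76/13437563 ≈ 5.6558e-6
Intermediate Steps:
a = -152
g(V) = 2*V*(-1 + V) (g(V) = (-1 + V)*(2*V) = 2*V*(-1 + V))
y = -152
H(h) = 459/76 (H(h) = -918/(-152) = -918*(-1/152) = 459/76)
1/(H((134 + 246) + v(15, g(6))) + 176804) = 1/(459/76 + 176804) = 1/(13437563/76) = 76/13437563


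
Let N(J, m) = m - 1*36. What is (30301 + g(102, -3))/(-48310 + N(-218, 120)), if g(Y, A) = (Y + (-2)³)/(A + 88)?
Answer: -2575679/4099210 ≈ -0.62833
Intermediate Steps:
g(Y, A) = (-8 + Y)/(88 + A) (g(Y, A) = (Y - 8)/(88 + A) = (-8 + Y)/(88 + A))
N(J, m) = -36 + m (N(J, m) = m - 36 = -36 + m)
(30301 + g(102, -3))/(-48310 + N(-218, 120)) = (30301 + (-8 + 102)/(88 - 3))/(-48310 + (-36 + 120)) = (30301 + 94/85)/(-48310 + 84) = (30301 + (1/85)*94)/(-48226) = (30301 + 94/85)*(-1/48226) = (2575679/85)*(-1/48226) = -2575679/4099210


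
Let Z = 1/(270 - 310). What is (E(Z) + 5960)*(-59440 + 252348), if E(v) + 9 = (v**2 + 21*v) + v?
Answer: 459155811667/400 ≈ 1.1479e+9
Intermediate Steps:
Z = -1/40 (Z = 1/(-40) = -1/40 ≈ -0.025000)
E(v) = -9 + v**2 + 22*v (E(v) = -9 + ((v**2 + 21*v) + v) = -9 + (v**2 + 22*v) = -9 + v**2 + 22*v)
(E(Z) + 5960)*(-59440 + 252348) = ((-9 + (-1/40)**2 + 22*(-1/40)) + 5960)*(-59440 + 252348) = ((-9 + 1/1600 - 11/20) + 5960)*192908 = (-15279/1600 + 5960)*192908 = (9520721/1600)*192908 = 459155811667/400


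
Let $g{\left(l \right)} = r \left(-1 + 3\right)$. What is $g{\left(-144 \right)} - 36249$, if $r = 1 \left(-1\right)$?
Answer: $-36251$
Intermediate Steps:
$r = -1$
$g{\left(l \right)} = -2$ ($g{\left(l \right)} = - (-1 + 3) = \left(-1\right) 2 = -2$)
$g{\left(-144 \right)} - 36249 = -2 - 36249 = -36251$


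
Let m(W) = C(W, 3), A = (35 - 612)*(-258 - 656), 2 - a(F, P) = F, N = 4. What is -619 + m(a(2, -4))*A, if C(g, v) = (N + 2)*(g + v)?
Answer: 9492185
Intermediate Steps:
a(F, P) = 2 - F
A = 527378 (A = -577*(-914) = 527378)
C(g, v) = 6*g + 6*v (C(g, v) = (4 + 2)*(g + v) = 6*(g + v) = 6*g + 6*v)
m(W) = 18 + 6*W (m(W) = 6*W + 6*3 = 6*W + 18 = 18 + 6*W)
-619 + m(a(2, -4))*A = -619 + (18 + 6*(2 - 1*2))*527378 = -619 + (18 + 6*(2 - 2))*527378 = -619 + (18 + 6*0)*527378 = -619 + (18 + 0)*527378 = -619 + 18*527378 = -619 + 9492804 = 9492185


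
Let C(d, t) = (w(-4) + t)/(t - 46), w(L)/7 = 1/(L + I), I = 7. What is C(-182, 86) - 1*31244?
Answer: -749803/24 ≈ -31242.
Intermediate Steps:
w(L) = 7/(7 + L) (w(L) = 7/(L + 7) = 7/(7 + L))
C(d, t) = (7/3 + t)/(-46 + t) (C(d, t) = (7/(7 - 4) + t)/(t - 46) = (7/3 + t)/(-46 + t))
C(-182, 86) - 1*31244 = (7/3 + 86)/(-46 + 86) - 1*31244 = (265/3)/40 - 31244 = (1/40)*(265/3) - 31244 = 53/24 - 31244 = -749803/24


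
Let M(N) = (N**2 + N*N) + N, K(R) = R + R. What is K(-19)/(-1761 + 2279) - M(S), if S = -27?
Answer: -370648/259 ≈ -1431.1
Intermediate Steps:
K(R) = 2*R
M(N) = N + 2*N**2 (M(N) = (N**2 + N**2) + N = 2*N**2 + N = N + 2*N**2)
K(-19)/(-1761 + 2279) - M(S) = (2*(-19))/(-1761 + 2279) - (-27)*(1 + 2*(-27)) = -38/518 - (-27)*(1 - 54) = -38*1/518 - (-27)*(-53) = -19/259 - 1*1431 = -19/259 - 1431 = -370648/259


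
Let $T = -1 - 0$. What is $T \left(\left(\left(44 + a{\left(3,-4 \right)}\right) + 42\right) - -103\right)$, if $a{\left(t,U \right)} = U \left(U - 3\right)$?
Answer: $-217$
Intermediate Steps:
$a{\left(t,U \right)} = U \left(-3 + U\right)$
$T = -1$ ($T = -1 + 0 = -1$)
$T \left(\left(\left(44 + a{\left(3,-4 \right)}\right) + 42\right) - -103\right) = - (\left(\left(44 - 4 \left(-3 - 4\right)\right) + 42\right) - -103) = - (\left(\left(44 - -28\right) + 42\right) + 103) = - (\left(\left(44 + 28\right) + 42\right) + 103) = - (\left(72 + 42\right) + 103) = - (114 + 103) = \left(-1\right) 217 = -217$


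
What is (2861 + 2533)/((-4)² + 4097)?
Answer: 1798/1371 ≈ 1.3115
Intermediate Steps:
(2861 + 2533)/((-4)² + 4097) = 5394/(16 + 4097) = 5394/4113 = 5394*(1/4113) = 1798/1371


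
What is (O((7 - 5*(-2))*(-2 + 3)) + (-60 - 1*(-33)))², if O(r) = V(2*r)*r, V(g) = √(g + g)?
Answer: 20381 - 1836*√17 ≈ 12811.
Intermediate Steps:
V(g) = √2*√g (V(g) = √(2*g) = √2*√g)
O(r) = 2*r^(3/2) (O(r) = (√2*√(2*r))*r = (√2*(√2*√r))*r = (2*√r)*r = 2*r^(3/2))
(O((7 - 5*(-2))*(-2 + 3)) + (-60 - 1*(-33)))² = (2*((7 - 5*(-2))*(-2 + 3))^(3/2) + (-60 - 1*(-33)))² = (2*((7 + 10)*1)^(3/2) + (-60 + 33))² = (2*(17*1)^(3/2) - 27)² = (2*17^(3/2) - 27)² = (2*(17*√17) - 27)² = (34*√17 - 27)² = (-27 + 34*√17)²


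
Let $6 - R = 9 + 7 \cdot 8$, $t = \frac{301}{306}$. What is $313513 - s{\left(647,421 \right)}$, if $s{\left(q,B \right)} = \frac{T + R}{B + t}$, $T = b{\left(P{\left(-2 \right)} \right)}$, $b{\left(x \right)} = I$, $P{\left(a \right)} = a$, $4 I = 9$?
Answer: $\frac{80966021033}{258254} \approx 3.1351 \cdot 10^{5}$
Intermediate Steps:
$I = \frac{9}{4}$ ($I = \frac{1}{4} \cdot 9 = \frac{9}{4} \approx 2.25$)
$t = \frac{301}{306}$ ($t = 301 \cdot \frac{1}{306} = \frac{301}{306} \approx 0.98366$)
$b{\left(x \right)} = \frac{9}{4}$
$R = -59$ ($R = 6 - \left(9 + 7 \cdot 8\right) = 6 - \left(9 + 56\right) = 6 - 65 = -59$)
$T = \frac{9}{4} \approx 2.25$
$s{\left(q,B \right)} = - \frac{227}{4 \left(\frac{301}{306} + B\right)}$ ($s{\left(q,B \right)} = \frac{\frac{9}{4} - 59}{B + \frac{301}{306}} = - \frac{227}{4 \left(\frac{301}{306} + B\right)}$)
$313513 - s{\left(647,421 \right)} = 313513 - - \frac{34731}{602 + 612 \cdot 421} = 313513 - - \frac{34731}{602 + 257652} = 313513 - - \frac{34731}{258254} = 313513 + \frac{34731}{258254} = \frac{80966021033}{258254}$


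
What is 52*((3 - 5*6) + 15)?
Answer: -624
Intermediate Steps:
52*((3 - 5*6) + 15) = 52*((3 - 30) + 15) = 52*(-27 + 15) = 52*(-12) = -624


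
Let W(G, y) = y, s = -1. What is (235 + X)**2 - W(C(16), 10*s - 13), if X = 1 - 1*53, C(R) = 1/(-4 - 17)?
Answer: 33512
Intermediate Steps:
C(R) = -1/21 (C(R) = 1/(-21) = -1/21)
X = -52 (X = 1 - 53 = -52)
(235 + X)**2 - W(C(16), 10*s - 13) = (235 - 52)**2 - (10*(-1) - 13) = 183**2 - (-10 - 13) = 33489 - 1*(-23) = 33489 + 23 = 33512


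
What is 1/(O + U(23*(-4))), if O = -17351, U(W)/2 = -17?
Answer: -1/17385 ≈ -5.7521e-5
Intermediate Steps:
U(W) = -34 (U(W) = 2*(-17) = -34)
1/(O + U(23*(-4))) = 1/(-17351 - 34) = 1/(-17385) = -1/17385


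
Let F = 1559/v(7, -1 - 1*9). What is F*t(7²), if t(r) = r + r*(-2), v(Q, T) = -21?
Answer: 10913/3 ≈ 3637.7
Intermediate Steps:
F = -1559/21 (F = 1559/(-21) = 1559*(-1/21) = -1559/21 ≈ -74.238)
t(r) = -r (t(r) = r - 2*r = -r)
F*t(7²) = -(-1559)*7²/21 = -(-1559)*49/21 = -1559/21*(-49) = 10913/3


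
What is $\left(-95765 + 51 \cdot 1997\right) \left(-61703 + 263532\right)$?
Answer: $1227523978$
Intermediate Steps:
$\left(-95765 + 51 \cdot 1997\right) \left(-61703 + 263532\right) = \left(-95765 + 101847\right) 201829 = 6082 \cdot 201829 = 1227523978$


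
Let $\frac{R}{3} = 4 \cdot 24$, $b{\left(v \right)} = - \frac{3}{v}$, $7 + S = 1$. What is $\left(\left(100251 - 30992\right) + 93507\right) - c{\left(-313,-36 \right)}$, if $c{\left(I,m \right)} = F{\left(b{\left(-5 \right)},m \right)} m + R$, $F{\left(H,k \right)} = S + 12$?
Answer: $162694$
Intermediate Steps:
$S = -6$ ($S = -7 + 1 = -6$)
$F{\left(H,k \right)} = 6$ ($F{\left(H,k \right)} = -6 + 12 = 6$)
$R = 288$ ($R = 3 \cdot 4 \cdot 24 = 3 \cdot 96 = 288$)
$c{\left(I,m \right)} = 288 + 6 m$ ($c{\left(I,m \right)} = 6 m + 288 = 288 + 6 m$)
$\left(\left(100251 - 30992\right) + 93507\right) - c{\left(-313,-36 \right)} = \left(\left(100251 - 30992\right) + 93507\right) - \left(288 + 6 \left(-36\right)\right) = \left(69259 + 93507\right) - \left(288 - 216\right) = 162766 - 72 = 162694$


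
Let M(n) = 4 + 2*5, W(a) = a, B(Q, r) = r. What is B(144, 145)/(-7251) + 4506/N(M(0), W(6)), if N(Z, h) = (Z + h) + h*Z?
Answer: 16328963/377052 ≈ 43.307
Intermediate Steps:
M(n) = 14 (M(n) = 4 + 10 = 14)
N(Z, h) = Z + h + Z*h (N(Z, h) = (Z + h) + Z*h = Z + h + Z*h)
B(144, 145)/(-7251) + 4506/N(M(0), W(6)) = 145/(-7251) + 4506/(14 + 6 + 14*6) = 145*(-1/7251) + 4506/(14 + 6 + 84) = -145/7251 + 4506/104 = -145/7251 + 4506*(1/104) = -145/7251 + 2253/52 = 16328963/377052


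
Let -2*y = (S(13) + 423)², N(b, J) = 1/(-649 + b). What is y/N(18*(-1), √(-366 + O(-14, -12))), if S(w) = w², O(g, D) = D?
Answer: 116879744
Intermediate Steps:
y = -175232 (y = -(13² + 423)²/2 = -(169 + 423)²/2 = -½*592² = -½*350464 = -175232)
y/N(18*(-1), √(-366 + O(-14, -12))) = -175232/(1/(-649 + 18*(-1))) = -175232/(1/(-649 - 18)) = -175232/(1/(-667)) = -175232/(-1/667) = -175232*(-667) = 116879744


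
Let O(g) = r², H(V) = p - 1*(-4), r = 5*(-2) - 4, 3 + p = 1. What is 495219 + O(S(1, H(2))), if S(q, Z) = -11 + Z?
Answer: 495415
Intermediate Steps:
p = -2 (p = -3 + 1 = -2)
r = -14 (r = -10 - 4 = -14)
H(V) = 2 (H(V) = -2 - 1*(-4) = -2 + 4 = 2)
O(g) = 196 (O(g) = (-14)² = 196)
495219 + O(S(1, H(2))) = 495219 + 196 = 495415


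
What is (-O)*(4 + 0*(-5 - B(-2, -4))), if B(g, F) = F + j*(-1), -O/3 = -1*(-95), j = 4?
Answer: 1140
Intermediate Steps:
O = -285 (O = -(-3)*(-95) = -3*95 = -285)
B(g, F) = -4 + F (B(g, F) = F + 4*(-1) = F - 4 = -4 + F)
(-O)*(4 + 0*(-5 - B(-2, -4))) = (-1*(-285))*(4 + 0*(-5 - (-4 - 4))) = 285*(4 + 0*(-5 - 1*(-8))) = 285*(4 + 0*(-5 + 8)) = 285*(4 + 0*3) = 285*(4 + 0) = 285*4 = 1140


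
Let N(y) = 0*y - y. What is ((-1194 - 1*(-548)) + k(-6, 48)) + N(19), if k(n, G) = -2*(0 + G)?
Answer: -761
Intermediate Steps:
k(n, G) = -2*G
N(y) = -y (N(y) = 0 - y = -y)
((-1194 - 1*(-548)) + k(-6, 48)) + N(19) = ((-1194 - 1*(-548)) - 2*48) - 1*19 = ((-1194 + 548) - 96) - 19 = (-646 - 96) - 19 = -742 - 19 = -761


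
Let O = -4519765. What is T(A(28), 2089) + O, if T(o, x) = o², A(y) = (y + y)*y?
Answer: -2061141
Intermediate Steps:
A(y) = 2*y² (A(y) = (2*y)*y = 2*y²)
T(A(28), 2089) + O = (2*28²)² - 4519765 = (2*784)² - 4519765 = 1568² - 4519765 = 2458624 - 4519765 = -2061141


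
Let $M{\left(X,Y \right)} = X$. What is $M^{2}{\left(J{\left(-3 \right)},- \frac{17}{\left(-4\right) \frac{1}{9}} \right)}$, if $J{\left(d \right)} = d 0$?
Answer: $0$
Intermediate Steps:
$J{\left(d \right)} = 0$
$M^{2}{\left(J{\left(-3 \right)},- \frac{17}{\left(-4\right) \frac{1}{9}} \right)} = 0^{2} = 0$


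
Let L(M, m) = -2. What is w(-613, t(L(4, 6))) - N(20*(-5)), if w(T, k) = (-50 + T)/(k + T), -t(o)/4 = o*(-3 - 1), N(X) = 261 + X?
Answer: -34394/215 ≈ -159.97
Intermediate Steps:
t(o) = 16*o (t(o) = -4*o*(-3 - 1) = -4*o*(-4) = -(-16)*o = 16*o)
w(T, k) = (-50 + T)/(T + k)
w(-613, t(L(4, 6))) - N(20*(-5)) = (-50 - 613)/(-613 + 16*(-2)) - (261 + 20*(-5)) = -663/(-613 - 32) - (261 - 100) = -663/(-645) - 1*161 = -1/645*(-663) - 161 = 221/215 - 161 = -34394/215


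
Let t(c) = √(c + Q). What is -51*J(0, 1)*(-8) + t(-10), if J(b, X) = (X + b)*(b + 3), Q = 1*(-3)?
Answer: 1224 + I*√13 ≈ 1224.0 + 3.6056*I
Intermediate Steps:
Q = -3
J(b, X) = (3 + b)*(X + b) (J(b, X) = (X + b)*(3 + b) = (3 + b)*(X + b))
t(c) = √(-3 + c) (t(c) = √(c - 3) = √(-3 + c))
-51*J(0, 1)*(-8) + t(-10) = -51*(0² + 3*1 + 3*0 + 1*0)*(-8) + √(-3 - 10) = -51*(0 + 3 + 0 + 0)*(-8) + √(-13) = -153*(-8) + I*√13 = -51*(-24) + I*√13 = 1224 + I*√13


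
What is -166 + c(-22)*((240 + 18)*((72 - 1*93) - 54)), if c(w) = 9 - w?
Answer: -600016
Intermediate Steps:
-166 + c(-22)*((240 + 18)*((72 - 1*93) - 54)) = -166 + (9 - 1*(-22))*((240 + 18)*((72 - 1*93) - 54)) = -166 + (9 + 22)*(258*((72 - 93) - 54)) = -166 + 31*(258*(-21 - 54)) = -166 + 31*(258*(-75)) = -166 + 31*(-19350) = -166 - 599850 = -600016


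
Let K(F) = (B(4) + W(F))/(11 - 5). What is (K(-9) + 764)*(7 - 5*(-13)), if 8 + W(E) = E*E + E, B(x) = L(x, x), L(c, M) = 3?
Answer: 55812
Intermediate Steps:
B(x) = 3
W(E) = -8 + E + E² (W(E) = -8 + (E*E + E) = -8 + (E² + E) = -8 + (E + E²) = -8 + E + E²)
K(F) = -⅚ + F/6 + F²/6 (K(F) = (3 + (-8 + F + F²))/(11 - 5) = (-5 + F + F²)/6 = (-5 + F + F²)*(⅙) = -⅚ + F/6 + F²/6)
(K(-9) + 764)*(7 - 5*(-13)) = ((-⅚ + (⅙)*(-9) + (⅙)*(-9)²) + 764)*(7 - 5*(-13)) = ((-⅚ - 3/2 + (⅙)*81) + 764)*(7 + 65) = ((-⅚ - 3/2 + 27/2) + 764)*72 = (67/6 + 764)*72 = (4651/6)*72 = 55812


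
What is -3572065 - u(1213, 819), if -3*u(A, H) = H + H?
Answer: -3571519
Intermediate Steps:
u(A, H) = -2*H/3 (u(A, H) = -(H + H)/3 = -2*H/3)
-3572065 - u(1213, 819) = -3572065 - (-2)*819/3 = -3572065 - 1*(-546) = -3572065 + 546 = -3571519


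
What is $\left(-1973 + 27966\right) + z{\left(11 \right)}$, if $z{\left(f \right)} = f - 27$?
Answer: $25977$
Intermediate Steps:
$z{\left(f \right)} = -27 + f$
$\left(-1973 + 27966\right) + z{\left(11 \right)} = \left(-1973 + 27966\right) + \left(-27 + 11\right) = 25993 - 16 = 25977$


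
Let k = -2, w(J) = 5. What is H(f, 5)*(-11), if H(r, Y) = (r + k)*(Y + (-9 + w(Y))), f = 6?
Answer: -44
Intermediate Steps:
H(r, Y) = (-4 + Y)*(-2 + r) (H(r, Y) = (r - 2)*(Y + (-9 + 5)) = (-2 + r)*(Y - 4) = (-2 + r)*(-4 + Y) = (-4 + Y)*(-2 + r))
H(f, 5)*(-11) = (8 - 4*6 - 2*5 + 5*6)*(-11) = (8 - 24 - 10 + 30)*(-11) = 4*(-11) = -44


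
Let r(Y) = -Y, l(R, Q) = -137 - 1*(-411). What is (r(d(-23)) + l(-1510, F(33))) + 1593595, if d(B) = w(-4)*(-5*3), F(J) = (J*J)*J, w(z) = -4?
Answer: 1593809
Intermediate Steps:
F(J) = J³ (F(J) = J²*J = J³)
l(R, Q) = 274 (l(R, Q) = -137 + 411 = 274)
d(B) = 60 (d(B) = -(-20)*3 = -4*(-15) = 60)
(r(d(-23)) + l(-1510, F(33))) + 1593595 = (-1*60 + 274) + 1593595 = (-60 + 274) + 1593595 = 214 + 1593595 = 1593809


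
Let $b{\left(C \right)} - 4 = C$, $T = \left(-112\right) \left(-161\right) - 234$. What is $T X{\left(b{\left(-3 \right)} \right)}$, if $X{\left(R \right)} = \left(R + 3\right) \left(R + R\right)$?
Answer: $142384$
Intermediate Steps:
$T = 17798$ ($T = 18032 - 234 = 17798$)
$b{\left(C \right)} = 4 + C$
$X{\left(R \right)} = 2 R \left(3 + R\right)$ ($X{\left(R \right)} = \left(3 + R\right) 2 R = 2 R \left(3 + R\right)$)
$T X{\left(b{\left(-3 \right)} \right)} = 17798 \cdot 2 \left(4 - 3\right) \left(3 + \left(4 - 3\right)\right) = 17798 \cdot 2 \cdot 1 \left(3 + 1\right) = 17798 \cdot 2 \cdot 1 \cdot 4 = 17798 \cdot 8 = 142384$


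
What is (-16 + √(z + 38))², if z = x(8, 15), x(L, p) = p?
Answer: (16 - √53)² ≈ 76.036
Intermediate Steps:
z = 15
(-16 + √(z + 38))² = (-16 + √(15 + 38))² = (-16 + √53)²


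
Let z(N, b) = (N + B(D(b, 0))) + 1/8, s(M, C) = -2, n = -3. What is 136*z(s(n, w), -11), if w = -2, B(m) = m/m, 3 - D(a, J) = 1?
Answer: -119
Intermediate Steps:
D(a, J) = 2 (D(a, J) = 3 - 1*1 = 3 - 1 = 2)
B(m) = 1
z(N, b) = 9/8 + N (z(N, b) = (N + 1) + 1/8 = (1 + N) + ⅛ = 9/8 + N)
136*z(s(n, w), -11) = 136*(9/8 - 2) = 136*(-7/8) = -119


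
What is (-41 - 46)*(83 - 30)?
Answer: -4611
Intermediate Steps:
(-41 - 46)*(83 - 30) = -87*53 = -4611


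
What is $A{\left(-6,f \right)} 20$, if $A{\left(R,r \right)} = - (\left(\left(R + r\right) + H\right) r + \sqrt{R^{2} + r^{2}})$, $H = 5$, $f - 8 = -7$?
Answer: $- 20 \sqrt{37} \approx -121.66$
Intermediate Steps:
$f = 1$ ($f = 8 - 7 = 1$)
$A{\left(R,r \right)} = - \sqrt{R^{2} + r^{2}} - r \left(5 + R + r\right)$ ($A{\left(R,r \right)} = - (\left(\left(R + r\right) + 5\right) r + \sqrt{R^{2} + r^{2}}) = - (\left(5 + R + r\right) r + \sqrt{R^{2} + r^{2}}) = - (r \left(5 + R + r\right) + \sqrt{R^{2} + r^{2}}) = - (\sqrt{R^{2} + r^{2}} + r \left(5 + R + r\right)) = - \sqrt{R^{2} + r^{2}} - r \left(5 + R + r\right)$)
$A{\left(-6,f \right)} 20 = \left(- 1^{2} - \sqrt{\left(-6\right)^{2} + 1^{2}} - 5 - \left(-6\right) 1\right) 20 = \left(\left(-1\right) 1 - \sqrt{36 + 1} - 5 + 6\right) 20 = \left(-1 - \sqrt{37} - 5 + 6\right) 20 = - \sqrt{37} \cdot 20 = - 20 \sqrt{37}$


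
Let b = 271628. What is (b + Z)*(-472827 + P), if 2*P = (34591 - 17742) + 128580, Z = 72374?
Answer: -137639500225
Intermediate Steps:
P = 145429/2 (P = ((34591 - 17742) + 128580)/2 = (16849 + 128580)/2 = (1/2)*145429 = 145429/2 ≈ 72715.)
(b + Z)*(-472827 + P) = (271628 + 72374)*(-472827 + 145429/2) = 344002*(-800225/2) = -137639500225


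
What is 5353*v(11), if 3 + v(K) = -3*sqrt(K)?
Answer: -16059 - 16059*sqrt(11) ≈ -69321.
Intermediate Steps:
v(K) = -3 - 3*sqrt(K)
5353*v(11) = 5353*(-3 - 3*sqrt(11)) = -16059 - 16059*sqrt(11)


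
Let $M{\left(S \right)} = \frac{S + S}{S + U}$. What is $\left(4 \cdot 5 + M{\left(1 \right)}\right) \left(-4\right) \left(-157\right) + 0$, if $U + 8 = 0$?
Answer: $\frac{86664}{7} \approx 12381.0$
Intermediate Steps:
$U = -8$ ($U = -8 + 0 = -8$)
$M{\left(S \right)} = \frac{2 S}{-8 + S}$ ($M{\left(S \right)} = \frac{S + S}{S - 8} = \frac{2 S}{-8 + S}$)
$\left(4 \cdot 5 + M{\left(1 \right)}\right) \left(-4\right) \left(-157\right) + 0 = \left(4 \cdot 5 + 2 \cdot 1 \frac{1}{-8 + 1}\right) \left(-4\right) \left(-157\right) + 0 = \left(20 + 2 \cdot 1 \frac{1}{-7}\right) \left(-4\right) \left(-157\right) + 0 = \left(20 + 2 \cdot 1 \left(- \frac{1}{7}\right)\right) \left(-4\right) \left(-157\right) + 0 = \left(20 - \frac{2}{7}\right) \left(-4\right) \left(-157\right) + 0 = \frac{138}{7} \left(-4\right) \left(-157\right) + 0 = \left(- \frac{552}{7}\right) \left(-157\right) + 0 = \frac{86664}{7} + 0 = \frac{86664}{7}$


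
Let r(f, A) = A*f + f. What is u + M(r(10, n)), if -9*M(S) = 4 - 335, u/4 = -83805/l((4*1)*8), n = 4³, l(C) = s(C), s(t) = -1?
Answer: 3017311/9 ≈ 3.3526e+5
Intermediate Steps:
l(C) = -1
n = 64
r(f, A) = f + A*f
u = 335220 (u = 4*(-83805/(-1)) = 4*(-83805*(-1)) = 4*83805 = 335220)
M(S) = 331/9 (M(S) = -(4 - 335)/9 = -⅑*(-331) = 331/9)
u + M(r(10, n)) = 335220 + 331/9 = 3017311/9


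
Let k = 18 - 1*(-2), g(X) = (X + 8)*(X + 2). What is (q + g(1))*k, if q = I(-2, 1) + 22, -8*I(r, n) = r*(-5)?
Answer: 955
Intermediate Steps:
I(r, n) = 5*r/8 (I(r, n) = -r*(-5)/8 = -(-5)*r/8 = 5*r/8)
g(X) = (2 + X)*(8 + X) (g(X) = (8 + X)*(2 + X) = (2 + X)*(8 + X))
k = 20 (k = 18 + 2 = 20)
q = 83/4 (q = (5/8)*(-2) + 22 = -5/4 + 22 = 83/4 ≈ 20.750)
(q + g(1))*k = (83/4 + (16 + 1² + 10*1))*20 = (83/4 + (16 + 1 + 10))*20 = (83/4 + 27)*20 = (191/4)*20 = 955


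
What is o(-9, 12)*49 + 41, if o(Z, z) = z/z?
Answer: 90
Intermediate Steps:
o(Z, z) = 1
o(-9, 12)*49 + 41 = 1*49 + 41 = 49 + 41 = 90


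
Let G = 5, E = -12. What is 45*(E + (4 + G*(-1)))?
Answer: -585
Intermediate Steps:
45*(E + (4 + G*(-1))) = 45*(-12 + (4 + 5*(-1))) = 45*(-12 + (4 - 5)) = 45*(-12 - 1) = 45*(-13) = -585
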